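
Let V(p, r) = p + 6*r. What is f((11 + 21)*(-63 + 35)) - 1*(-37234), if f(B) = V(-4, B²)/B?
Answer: 7136193/224 ≈ 31858.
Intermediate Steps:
f(B) = (-4 + 6*B²)/B
f((11 + 21)*(-63 + 35)) - 1*(-37234) = (-4*1/((-63 + 35)*(11 + 21)) + 6*((11 + 21)*(-63 + 35))) - 1*(-37234) = (-4/(32*(-28)) + 6*(32*(-28))) + 37234 = (-4/(-896) + 6*(-896)) + 37234 = (-4*(-1/896) - 5376) + 37234 = (1/224 - 5376) + 37234 = -1204223/224 + 37234 = 7136193/224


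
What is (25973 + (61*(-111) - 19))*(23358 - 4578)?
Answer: 360256740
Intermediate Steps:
(25973 + (61*(-111) - 19))*(23358 - 4578) = (25973 + (-6771 - 19))*18780 = (25973 - 6790)*18780 = 19183*18780 = 360256740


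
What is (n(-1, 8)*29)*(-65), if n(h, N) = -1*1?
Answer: 1885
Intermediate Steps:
n(h, N) = -1
(n(-1, 8)*29)*(-65) = -1*29*(-65) = -29*(-65) = 1885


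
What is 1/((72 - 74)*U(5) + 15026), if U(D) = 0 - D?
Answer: 1/15036 ≈ 6.6507e-5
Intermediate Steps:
U(D) = -D
1/((72 - 74)*U(5) + 15026) = 1/((72 - 74)*(-1*5) + 15026) = 1/(-2*(-5) + 15026) = 1/(10 + 15026) = 1/15036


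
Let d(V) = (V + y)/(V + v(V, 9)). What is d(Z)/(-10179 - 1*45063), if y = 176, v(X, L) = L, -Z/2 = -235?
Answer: -323/13230459 ≈ -2.4413e-5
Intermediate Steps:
Z = 470 (Z = -2*(-235) = 470)
d(V) = (176 + V)/(9 + V) (d(V) = (V + 176)/(V + 9) = (176 + V)/(9 + V))
d(Z)/(-10179 - 1*45063) = ((176 + 470)/(9 + 470))/(-10179 - 1*45063) = (646/479)/(-10179 - 45063) = ((1/479)*646)/(-55242) = (646/479)*(-1/55242) = -323/13230459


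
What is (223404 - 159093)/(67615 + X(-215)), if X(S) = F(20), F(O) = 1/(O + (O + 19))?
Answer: 1264783/1329762 ≈ 0.95113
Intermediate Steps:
F(O) = 1/(19 + 2*O) (F(O) = 1/(O + (19 + O)) = 1/(19 + 2*O))
X(S) = 1/59 (X(S) = 1/(19 + 2*20) = 1/(19 + 40) = 1/59)
(223404 - 159093)/(67615 + X(-215)) = (223404 - 159093)/(67615 + 1/59) = 64311/(3989286/59) = 64311*(59/3989286) = 1264783/1329762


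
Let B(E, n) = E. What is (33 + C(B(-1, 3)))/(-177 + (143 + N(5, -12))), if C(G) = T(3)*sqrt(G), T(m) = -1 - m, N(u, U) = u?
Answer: -33/29 + 4*I/29 ≈ -1.1379 + 0.13793*I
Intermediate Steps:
C(G) = -4*sqrt(G) (C(G) = (-1 - 1*3)*sqrt(G) = (-1 - 3)*sqrt(G) = -4*sqrt(G))
(33 + C(B(-1, 3)))/(-177 + (143 + N(5, -12))) = (33 - 4*I)/(-177 + (143 + 5)) = (33 - 4*I)/(-177 + 148) = (33 - 4*I)/(-29) = (33 - 4*I)*(-1/29) = -33/29 + 4*I/29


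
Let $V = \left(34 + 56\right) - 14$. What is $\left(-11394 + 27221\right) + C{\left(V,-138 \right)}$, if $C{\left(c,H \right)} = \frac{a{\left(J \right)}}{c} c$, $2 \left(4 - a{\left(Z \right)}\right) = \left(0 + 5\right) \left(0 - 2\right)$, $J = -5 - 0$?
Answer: $15836$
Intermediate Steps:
$J = -5$ ($J = -5 + 0 = -5$)
$a{\left(Z \right)} = 9$ ($a{\left(Z \right)} = 4 - \frac{\left(0 + 5\right) \left(0 - 2\right)}{2} = 4 - \frac{5 \left(-2\right)}{2} = 4 - -5 = 4 + 5 = 9$)
$V = 76$ ($V = 90 - 14 = 76$)
$C{\left(c,H \right)} = 9$ ($C{\left(c,H \right)} = \frac{9}{c} c = 9$)
$\left(-11394 + 27221\right) + C{\left(V,-138 \right)} = \left(-11394 + 27221\right) + 9 = 15827 + 9 = 15836$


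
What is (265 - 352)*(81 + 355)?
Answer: -37932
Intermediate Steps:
(265 - 352)*(81 + 355) = -87*436 = -37932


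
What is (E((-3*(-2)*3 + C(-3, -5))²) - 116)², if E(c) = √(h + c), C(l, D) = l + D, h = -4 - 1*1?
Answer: (116 - √95)² ≈ 11290.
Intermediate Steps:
h = -5 (h = -4 - 1 = -5)
C(l, D) = D + l
E(c) = √(-5 + c)
(E((-3*(-2)*3 + C(-3, -5))²) - 116)² = (√(-5 + (-3*(-2)*3 + (-5 - 3))²) - 116)² = (√(-5 + (6*3 - 8)²) - 116)² = (√(-5 + (18 - 8)²) - 116)² = (√(-5 + 10²) - 116)² = (√(-5 + 100) - 116)² = (√95 - 116)² = (-116 + √95)²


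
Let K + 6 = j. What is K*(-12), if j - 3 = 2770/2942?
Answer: 36336/1471 ≈ 24.702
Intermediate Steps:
j = 5798/1471 (j = 3 + 2770/2942 = 3 + 2770*(1/2942) = 3 + 1385/1471 = 5798/1471 ≈ 3.9415)
K = -3028/1471 (K = -6 + 5798/1471 = -3028/1471 ≈ -2.0585)
K*(-12) = -3028/1471*(-12) = 36336/1471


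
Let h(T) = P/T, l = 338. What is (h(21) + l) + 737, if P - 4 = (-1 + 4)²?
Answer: 22588/21 ≈ 1075.6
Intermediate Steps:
P = 13 (P = 4 + (-1 + 4)² = 4 + 3² = 4 + 9 = 13)
h(T) = 13/T
(h(21) + l) + 737 = (13/21 + 338) + 737 = 7111/21 + 737 = 22588/21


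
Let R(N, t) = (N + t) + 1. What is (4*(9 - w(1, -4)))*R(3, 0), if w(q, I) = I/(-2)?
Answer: 112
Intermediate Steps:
w(q, I) = -I/2 (w(q, I) = I*(-½) = -I/2)
R(N, t) = 1 + N + t
(4*(9 - w(1, -4)))*R(3, 0) = (4*(9 - (-1)*(-4)/2))*(1 + 3 + 0) = (4*(9 - 1*2))*4 = (4*(9 - 2))*4 = (4*7)*4 = 28*4 = 112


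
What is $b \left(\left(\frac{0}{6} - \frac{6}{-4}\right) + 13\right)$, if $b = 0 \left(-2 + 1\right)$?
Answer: $0$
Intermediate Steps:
$b = 0$ ($b = 0 \left(-1\right) = 0$)
$b \left(\left(\frac{0}{6} - \frac{6}{-4}\right) + 13\right) = 0 \left(\left(\frac{0}{6} - \frac{6}{-4}\right) + 13\right) = 0 \left(\left(0 \cdot \frac{1}{6} - - \frac{3}{2}\right) + 13\right) = 0 \left(\left(0 + \frac{3}{2}\right) + 13\right) = 0 \left(\frac{3}{2} + 13\right) = 0 \cdot \frac{29}{2} = 0$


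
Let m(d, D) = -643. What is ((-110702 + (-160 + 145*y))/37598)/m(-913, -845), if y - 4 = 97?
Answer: 8747/2197774 ≈ 0.0039799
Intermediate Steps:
y = 101 (y = 4 + 97 = 101)
((-110702 + (-160 + 145*y))/37598)/m(-913, -845) = ((-110702 + (-160 + 145*101))/37598)/(-643) = ((-110702 + (-160 + 14645))*(1/37598))*(-1/643) = ((-110702 + 14485)*(1/37598))*(-1/643) = -96217*1/37598*(-1/643) = -8747/3418*(-1/643) = 8747/2197774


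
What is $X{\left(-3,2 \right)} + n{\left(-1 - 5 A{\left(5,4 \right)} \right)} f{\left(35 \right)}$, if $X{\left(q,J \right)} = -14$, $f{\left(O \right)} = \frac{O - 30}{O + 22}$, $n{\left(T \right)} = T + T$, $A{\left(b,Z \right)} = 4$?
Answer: $- \frac{336}{19} \approx -17.684$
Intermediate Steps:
$n{\left(T \right)} = 2 T$
$f{\left(O \right)} = \frac{-30 + O}{22 + O}$
$X{\left(-3,2 \right)} + n{\left(-1 - 5 A{\left(5,4 \right)} \right)} f{\left(35 \right)} = -14 + 2 \left(-1 - 20\right) \frac{-30 + 35}{22 + 35} = -14 + 2 \left(-1 - 20\right) \frac{1}{57} \cdot 5 = -14 + 2 \left(-21\right) \frac{1}{57} \cdot 5 = -14 - \frac{70}{19} = - \frac{336}{19}$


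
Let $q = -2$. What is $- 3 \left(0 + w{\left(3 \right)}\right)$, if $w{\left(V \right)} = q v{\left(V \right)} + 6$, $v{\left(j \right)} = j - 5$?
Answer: $-30$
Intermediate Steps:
$v{\left(j \right)} = -5 + j$
$w{\left(V \right)} = 16 - 2 V$ ($w{\left(V \right)} = - 2 \left(-5 + V\right) + 6 = \left(10 - 2 V\right) + 6 = 16 - 2 V$)
$- 3 \left(0 + w{\left(3 \right)}\right) = - 3 \left(0 + \left(16 - 6\right)\right) = - 3 \left(0 + 10\right) = \left(-3\right) 10 = -30$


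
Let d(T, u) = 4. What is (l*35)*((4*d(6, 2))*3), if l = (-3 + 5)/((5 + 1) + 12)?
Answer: 560/3 ≈ 186.67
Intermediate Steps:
l = ⅑ (l = 2/(6 + 12) = 2/18 = 2*(1/18) = ⅑ ≈ 0.11111)
(l*35)*((4*d(6, 2))*3) = ((⅑)*35)*((4*4)*3) = 35*(16*3)/9 = (35/9)*48 = 560/3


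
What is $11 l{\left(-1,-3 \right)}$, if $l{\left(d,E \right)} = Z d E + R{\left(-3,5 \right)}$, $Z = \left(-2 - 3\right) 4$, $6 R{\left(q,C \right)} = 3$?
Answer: $- \frac{1309}{2} \approx -654.5$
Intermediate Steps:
$R{\left(q,C \right)} = \frac{1}{2}$ ($R{\left(q,C \right)} = \frac{1}{6} \cdot 3 = \frac{1}{2}$)
$Z = -20$ ($Z = \left(-5\right) 4 = -20$)
$l{\left(d,E \right)} = \frac{1}{2} - 20 E d$ ($l{\left(d,E \right)} = - 20 d E + \frac{1}{2} = - 20 E d + \frac{1}{2} = \frac{1}{2} - 20 E d$)
$11 l{\left(-1,-3 \right)} = 11 \left(\frac{1}{2} - \left(-60\right) \left(-1\right)\right) = 11 \left(\frac{1}{2} - 60\right) = 11 \left(- \frac{119}{2}\right) = - \frac{1309}{2}$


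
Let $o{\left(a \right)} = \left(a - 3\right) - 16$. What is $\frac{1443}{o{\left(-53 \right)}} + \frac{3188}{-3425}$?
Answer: $- \frac{1723937}{82200} \approx -20.972$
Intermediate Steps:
$o{\left(a \right)} = -19 + a$ ($o{\left(a \right)} = \left(-3 + a\right) - 16 = -19 + a$)
$\frac{1443}{o{\left(-53 \right)}} + \frac{3188}{-3425} = \frac{1443}{-19 - 53} + \frac{3188}{-3425} = \frac{1443}{-72} + 3188 \left(- \frac{1}{3425}\right) = 1443 \left(- \frac{1}{72}\right) - \frac{3188}{3425} = - \frac{481}{24} - \frac{3188}{3425} = - \frac{1723937}{82200}$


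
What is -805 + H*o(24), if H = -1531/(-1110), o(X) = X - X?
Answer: -805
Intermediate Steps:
o(X) = 0
H = 1531/1110 (H = -1531*(-1/1110) = 1531/1110 ≈ 1.3793)
-805 + H*o(24) = -805 + (1531/1110)*0 = -805 + 0 = -805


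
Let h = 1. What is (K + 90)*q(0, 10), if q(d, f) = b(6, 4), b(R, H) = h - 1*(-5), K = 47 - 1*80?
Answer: 342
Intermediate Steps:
K = -33 (K = 47 - 80 = -33)
b(R, H) = 6 (b(R, H) = 1 - 1*(-5) = 1 + 5 = 6)
q(d, f) = 6
(K + 90)*q(0, 10) = (-33 + 90)*6 = 57*6 = 342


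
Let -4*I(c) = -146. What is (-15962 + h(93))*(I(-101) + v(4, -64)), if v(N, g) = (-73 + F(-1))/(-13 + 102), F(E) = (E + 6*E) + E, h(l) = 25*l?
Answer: -86390395/178 ≈ -4.8534e+5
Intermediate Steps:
F(E) = 8*E (F(E) = 7*E + E = 8*E)
I(c) = 73/2 (I(c) = -1/4*(-146) = 73/2)
v(N, g) = -81/89 (v(N, g) = (-73 + 8*(-1))/(-13 + 102) = (-73 - 8)/89 = -81*1/89 = -81/89)
(-15962 + h(93))*(I(-101) + v(4, -64)) = (-15962 + 25*93)*(73/2 - 81/89) = (-15962 + 2325)*(6335/178) = -13637*6335/178 = -86390395/178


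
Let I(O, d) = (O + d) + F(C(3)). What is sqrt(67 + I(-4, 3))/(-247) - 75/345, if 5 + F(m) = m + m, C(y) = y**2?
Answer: -5/23 - sqrt(79)/247 ≈ -0.25338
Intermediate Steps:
F(m) = -5 + 2*m (F(m) = -5 + (m + m) = -5 + 2*m)
I(O, d) = 13 + O + d (I(O, d) = (O + d) + (-5 + 2*3**2) = (O + d) + (-5 + 2*9) = (O + d) + (-5 + 18) = (O + d) + 13 = 13 + O + d)
sqrt(67 + I(-4, 3))/(-247) - 75/345 = sqrt(67 + (13 - 4 + 3))/(-247) - 75/345 = sqrt(67 + 12)*(-1/247) - 75*1/345 = sqrt(79)*(-1/247) - 5/23 = -sqrt(79)/247 - 5/23 = -5/23 - sqrt(79)/247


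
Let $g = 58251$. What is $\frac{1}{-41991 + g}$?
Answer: $\frac{1}{16260} \approx 6.1501 \cdot 10^{-5}$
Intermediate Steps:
$\frac{1}{-41991 + g} = \frac{1}{-41991 + 58251} = \frac{1}{16260}$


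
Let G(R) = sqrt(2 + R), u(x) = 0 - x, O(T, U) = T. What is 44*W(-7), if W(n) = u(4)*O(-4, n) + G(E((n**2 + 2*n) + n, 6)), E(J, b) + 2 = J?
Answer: 704 + 88*sqrt(7) ≈ 936.83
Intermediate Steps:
u(x) = -x
E(J, b) = -2 + J
W(n) = 16 + sqrt(n**2 + 3*n) (W(n) = -1*4*(-4) + sqrt(2 + (-2 + ((n**2 + 2*n) + n))) = -4*(-4) + sqrt(2 + (-2 + (n**2 + 3*n))) = 16 + sqrt(2 + (-2 + n**2 + 3*n)) = 16 + sqrt(n**2 + 3*n))
44*W(-7) = 44*(16 + sqrt(-7*(3 - 7))) = 44*(16 + sqrt(-7*(-4))) = 44*(16 + sqrt(28)) = 44*(16 + 2*sqrt(7)) = 704 + 88*sqrt(7)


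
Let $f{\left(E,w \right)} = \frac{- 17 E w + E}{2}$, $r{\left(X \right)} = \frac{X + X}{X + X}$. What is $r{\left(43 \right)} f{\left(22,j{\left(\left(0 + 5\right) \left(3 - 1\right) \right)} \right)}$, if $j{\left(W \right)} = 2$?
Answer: $-363$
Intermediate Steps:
$r{\left(X \right)} = 1$ ($r{\left(X \right)} = \frac{2 X}{2 X} = 2 X \frac{1}{2 X} = 1$)
$f{\left(E,w \right)} = \frac{E}{2} - \frac{17 E w}{2}$ ($f{\left(E,w \right)} = \left(- 17 E w + E\right) \frac{1}{2} = \left(E - 17 E w\right) \frac{1}{2} = \frac{E}{2} - \frac{17 E w}{2}$)
$r{\left(43 \right)} f{\left(22,j{\left(\left(0 + 5\right) \left(3 - 1\right) \right)} \right)} = 1 \cdot \frac{1}{2} \cdot 22 \left(1 - 34\right) = 1 \cdot \frac{1}{2} \cdot 22 \left(-33\right) = 1 \left(-363\right) = -363$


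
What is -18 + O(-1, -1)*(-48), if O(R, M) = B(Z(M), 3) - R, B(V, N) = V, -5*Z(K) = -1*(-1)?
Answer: -282/5 ≈ -56.400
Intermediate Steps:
Z(K) = -1/5 (Z(K) = -(-1)*(-1)/5 = -1/5*1 = -1/5)
O(R, M) = -1/5 - R
-18 + O(-1, -1)*(-48) = -18 + (-1/5 - 1*(-1))*(-48) = -18 + (-1/5 + 1)*(-48) = -18 + (4/5)*(-48) = -18 - 192/5 = -282/5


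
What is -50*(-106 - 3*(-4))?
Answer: 4700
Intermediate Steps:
-50*(-106 - 3*(-4)) = -50*(-106 + 12) = -50*(-94) = 4700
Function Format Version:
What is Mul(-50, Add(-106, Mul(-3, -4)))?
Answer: 4700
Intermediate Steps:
Mul(-50, Add(-106, Mul(-3, -4))) = Mul(-50, Add(-106, 12)) = Mul(-50, -94) = 4700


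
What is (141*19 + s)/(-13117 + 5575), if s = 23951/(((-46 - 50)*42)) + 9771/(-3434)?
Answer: -18485744773/52212843648 ≈ -0.35405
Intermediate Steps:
s = -60822203/6922944 (s = 23951/((-96*42)) + 9771*(-1/3434) = 23951/(-4032) - 9771/3434 = 23951*(-1/4032) - 9771/3434 = -23951/4032 - 9771/3434 = -60822203/6922944 ≈ -8.7856)
(141*19 + s)/(-13117 + 5575) = (141*19 - 60822203/6922944)/(-13117 + 5575) = (2679 - 60822203/6922944)/(-7542) = (18485744773/6922944)*(-1/7542) = -18485744773/52212843648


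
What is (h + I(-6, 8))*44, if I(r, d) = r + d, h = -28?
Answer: -1144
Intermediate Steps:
I(r, d) = d + r
(h + I(-6, 8))*44 = (-28 + (8 - 6))*44 = (-28 + 2)*44 = -26*44 = -1144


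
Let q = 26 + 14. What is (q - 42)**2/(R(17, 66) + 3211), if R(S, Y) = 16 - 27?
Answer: 1/800 ≈ 0.0012500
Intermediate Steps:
R(S, Y) = -11
q = 40
(q - 42)**2/(R(17, 66) + 3211) = (40 - 42)**2/(-11 + 3211) = (-2)**2/3200 = 4*(1/3200) = 1/800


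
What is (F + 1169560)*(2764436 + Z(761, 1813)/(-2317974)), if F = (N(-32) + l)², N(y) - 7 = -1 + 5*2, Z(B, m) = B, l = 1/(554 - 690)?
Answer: 138646971204315230718655/42873247104 ≈ 3.2339e+12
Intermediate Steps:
l = -1/136 (l = 1/(-136) = -1/136 ≈ -0.0073529)
N(y) = 16 (N(y) = 7 + (-1 + 5*2) = 7 + (-1 + 10) = 7 + 9 = 16)
F = 4730625/18496 (F = (16 - 1/136)² = (2175/136)² = 4730625/18496 ≈ 255.76)
(F + 1169560)*(2764436 + Z(761, 1813)/(-2317974)) = (4730625/18496 + 1169560)*(2764436 + 761/(-2317974)) = 21636912385*(2764436 + 761*(-1/2317974))/18496 = 21636912385*(2764436 - 761/2317974)/18496 = (21636912385/18496)*(6407890771903/2317974) = 138646971204315230718655/42873247104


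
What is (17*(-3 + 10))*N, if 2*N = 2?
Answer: 119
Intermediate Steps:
N = 1 (N = (½)*2 = 1)
(17*(-3 + 10))*N = (17*(-3 + 10))*1 = (17*7)*1 = 119*1 = 119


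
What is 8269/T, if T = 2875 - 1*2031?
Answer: 8269/844 ≈ 9.7974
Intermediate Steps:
T = 844 (T = 2875 - 2031 = 844)
8269/T = 8269/844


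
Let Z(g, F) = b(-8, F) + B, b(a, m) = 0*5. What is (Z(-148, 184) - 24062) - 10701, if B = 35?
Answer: -34728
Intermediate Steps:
b(a, m) = 0
Z(g, F) = 35 (Z(g, F) = 0 + 35 = 35)
(Z(-148, 184) - 24062) - 10701 = (35 - 24062) - 10701 = -24027 - 10701 = -34728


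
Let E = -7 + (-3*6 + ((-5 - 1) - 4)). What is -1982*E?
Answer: 69370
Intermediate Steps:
E = -35 (E = -7 + (-18 + (-6 - 4)) = -7 + (-18 - 10) = -7 - 28 = -35)
-1982*E = -1982*(-35) = 69370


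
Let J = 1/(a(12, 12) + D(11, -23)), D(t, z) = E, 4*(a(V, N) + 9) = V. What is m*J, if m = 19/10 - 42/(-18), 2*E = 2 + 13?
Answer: 127/45 ≈ 2.8222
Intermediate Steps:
E = 15/2 (E = (2 + 13)/2 = (1/2)*15 = 15/2 ≈ 7.5000)
a(V, N) = -9 + V/4
D(t, z) = 15/2
m = 127/30 (m = 19*(1/10) - 42*(-1/18) = 19/10 + 7/3 = 127/30 ≈ 4.2333)
J = 2/3 (J = 1/((-9 + (1/4)*12) + 15/2) = 1/((-9 + 3) + 15/2) = 1/(-6 + 15/2) = 1/(3/2) = 2/3 ≈ 0.66667)
m*J = (127/30)*(2/3) = 127/45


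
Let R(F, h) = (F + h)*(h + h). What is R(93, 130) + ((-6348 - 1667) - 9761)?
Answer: 40204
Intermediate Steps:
R(F, h) = 2*h*(F + h) (R(F, h) = (F + h)*(2*h) = 2*h*(F + h))
R(93, 130) + ((-6348 - 1667) - 9761) = 2*130*(93 + 130) + ((-6348 - 1667) - 9761) = 2*130*223 + (-8015 - 9761) = 57980 - 17776 = 40204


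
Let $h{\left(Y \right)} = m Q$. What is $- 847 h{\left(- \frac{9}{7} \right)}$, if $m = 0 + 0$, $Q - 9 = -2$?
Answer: $0$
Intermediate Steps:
$Q = 7$ ($Q = 9 - 2 = 7$)
$m = 0$
$h{\left(Y \right)} = 0$ ($h{\left(Y \right)} = 0 \cdot 7 = 0$)
$- 847 h{\left(- \frac{9}{7} \right)} = \left(-847\right) 0 = 0$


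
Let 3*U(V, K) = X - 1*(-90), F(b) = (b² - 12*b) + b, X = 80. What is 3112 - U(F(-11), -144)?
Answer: 9166/3 ≈ 3055.3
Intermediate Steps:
F(b) = b² - 11*b
U(V, K) = 170/3 (U(V, K) = (80 - 1*(-90))/3 = (80 + 90)/3 = (⅓)*170 = 170/3)
3112 - U(F(-11), -144) = 3112 - 1*170/3 = 3112 - 170/3 = 9166/3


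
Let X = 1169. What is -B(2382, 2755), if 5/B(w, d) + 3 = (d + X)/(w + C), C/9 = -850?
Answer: 2195/1644 ≈ 1.3352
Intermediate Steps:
C = -7650 (C = 9*(-850) = -7650)
B(w, d) = 5/(-3 + (1169 + d)/(-7650 + w)) (B(w, d) = 5/(-3 + (d + 1169)/(w - 7650)) = 5/(-3 + (1169 + d)/(-7650 + w)))
-B(2382, 2755) = -5*(-7650 + 2382)/(24119 + 2755 - 3*2382) = -5*(-5268)/(24119 + 2755 - 7146) = -5*(-5268)/19728 = -1*(-2195/1644) = 2195/1644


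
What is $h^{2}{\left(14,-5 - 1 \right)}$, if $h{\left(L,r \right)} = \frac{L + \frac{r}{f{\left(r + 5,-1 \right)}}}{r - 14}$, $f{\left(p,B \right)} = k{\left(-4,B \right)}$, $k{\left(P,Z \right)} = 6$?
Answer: $\frac{169}{400} \approx 0.4225$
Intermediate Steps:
$f{\left(p,B \right)} = 6$
$h{\left(L,r \right)} = \frac{L + \frac{r}{6}}{-14 + r}$ ($h{\left(L,r \right)} = \frac{L + \frac{r}{6}}{r - 14} = \frac{L + r \frac{1}{6}}{-14 + r} = \frac{L + \frac{r}{6}}{-14 + r}$)
$h^{2}{\left(14,-5 - 1 \right)} = \left(\frac{14 + \frac{-5 - 1}{6}}{-14 - 6}\right)^{2} = \left(\frac{14 + \frac{1}{6} \left(-6\right)}{-14 - 6}\right)^{2} = \left(\frac{14 - 1}{-20}\right)^{2} = \left(\left(- \frac{1}{20}\right) 13\right)^{2} = \left(- \frac{13}{20}\right)^{2} = \frac{169}{400}$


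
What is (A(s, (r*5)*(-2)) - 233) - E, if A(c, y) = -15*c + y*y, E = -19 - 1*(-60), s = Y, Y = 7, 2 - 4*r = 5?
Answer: -1291/4 ≈ -322.75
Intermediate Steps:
r = -¾ (r = ½ - ¼*5 = ½ - 5/4 = -¾ ≈ -0.75000)
s = 7
E = 41 (E = -19 + 60 = 41)
A(c, y) = y² - 15*c (A(c, y) = -15*c + y² = y² - 15*c)
(A(s, (r*5)*(-2)) - 233) - E = (((-¾*5*(-2))² - 15*7) - 233) - 1*41 = (((-15/4*(-2))² - 105) - 233) - 41 = (((15/2)² - 105) - 233) - 41 = ((225/4 - 105) - 233) - 41 = (-195/4 - 233) - 41 = -1127/4 - 41 = -1291/4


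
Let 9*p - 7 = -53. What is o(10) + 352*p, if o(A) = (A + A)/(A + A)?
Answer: -16183/9 ≈ -1798.1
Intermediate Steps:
p = -46/9 (p = 7/9 + (1/9)*(-53) = 7/9 - 53/9 = -46/9 ≈ -5.1111)
o(A) = 1 (o(A) = (2*A)/((2*A)) = (2*A)*(1/(2*A)) = 1)
o(10) + 352*p = 1 + 352*(-46/9) = 1 - 16192/9 = -16183/9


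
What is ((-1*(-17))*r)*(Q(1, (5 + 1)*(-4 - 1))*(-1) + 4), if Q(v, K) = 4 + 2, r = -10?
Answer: 340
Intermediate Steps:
Q(v, K) = 6
((-1*(-17))*r)*(Q(1, (5 + 1)*(-4 - 1))*(-1) + 4) = (-1*(-17)*(-10))*(6*(-1) + 4) = (17*(-10))*(-6 + 4) = -170*(-2) = 340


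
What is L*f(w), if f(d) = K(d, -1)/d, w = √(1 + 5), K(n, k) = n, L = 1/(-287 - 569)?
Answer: -1/856 ≈ -0.0011682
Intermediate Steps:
L = -1/856 (L = 1/(-856) = -1/856 ≈ -0.0011682)
w = √6 ≈ 2.4495
f(d) = 1 (f(d) = d/d = 1)
L*f(w) = -1/856*1 = -1/856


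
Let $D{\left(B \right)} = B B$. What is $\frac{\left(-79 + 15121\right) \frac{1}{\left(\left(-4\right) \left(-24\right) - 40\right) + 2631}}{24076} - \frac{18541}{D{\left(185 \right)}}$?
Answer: $- \frac{599471745121}{1107045477850} \approx -0.54151$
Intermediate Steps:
$D{\left(B \right)} = B^{2}$
$\frac{\left(-79 + 15121\right) \frac{1}{\left(\left(-4\right) \left(-24\right) - 40\right) + 2631}}{24076} - \frac{18541}{D{\left(185 \right)}} = \frac{\left(-79 + 15121\right) \frac{1}{\left(\left(-4\right) \left(-24\right) - 40\right) + 2631}}{24076} - \frac{18541}{185^{2}} = \frac{15042}{\left(96 - 40\right) + 2631} \cdot \frac{1}{24076} - \frac{18541}{34225} = \frac{15042}{56 + 2631} \cdot \frac{1}{24076} - \frac{18541}{34225} = \frac{15042}{2687} \cdot \frac{1}{24076} - \frac{18541}{34225} = \frac{7521}{32346106} - \frac{18541}{34225} = - \frac{599471745121}{1107045477850}$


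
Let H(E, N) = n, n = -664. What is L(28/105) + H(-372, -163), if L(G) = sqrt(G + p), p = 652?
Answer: -664 + 2*sqrt(36690)/15 ≈ -638.46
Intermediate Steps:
H(E, N) = -664
L(G) = sqrt(652 + G) (L(G) = sqrt(G + 652) = sqrt(652 + G))
L(28/105) + H(-372, -163) = sqrt(652 + 28/105) - 664 = sqrt(652 + 28*(1/105)) - 664 = sqrt(652 + 4/15) - 664 = sqrt(9784/15) - 664 = 2*sqrt(36690)/15 - 664 = -664 + 2*sqrt(36690)/15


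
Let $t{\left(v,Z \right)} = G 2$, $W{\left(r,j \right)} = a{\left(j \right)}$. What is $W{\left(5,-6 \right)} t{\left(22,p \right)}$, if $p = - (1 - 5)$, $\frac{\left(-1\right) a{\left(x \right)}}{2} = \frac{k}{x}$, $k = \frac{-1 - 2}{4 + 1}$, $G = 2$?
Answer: $- \frac{4}{5} \approx -0.8$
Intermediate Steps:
$k = - \frac{3}{5} \approx -0.6$
$a{\left(x \right)} = \frac{6}{5 x}$ ($a{\left(x \right)} = - 2 \left(- \frac{3}{5 x}\right) = \frac{6}{5 x}$)
$W{\left(r,j \right)} = \frac{6}{5 j}$
$p = 4$ ($p = \left(-1\right) \left(-4\right) = 4$)
$t{\left(v,Z \right)} = 4$ ($t{\left(v,Z \right)} = 2 \cdot 2 = 4$)
$W{\left(5,-6 \right)} t{\left(22,p \right)} = \frac{6}{5 \left(-6\right)} 4 = \frac{6}{5} \left(- \frac{1}{6}\right) 4 = \left(- \frac{1}{5}\right) 4 = - \frac{4}{5}$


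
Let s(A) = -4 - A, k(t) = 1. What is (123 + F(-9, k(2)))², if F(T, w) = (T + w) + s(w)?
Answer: 12100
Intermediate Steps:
F(T, w) = -4 + T (F(T, w) = (T + w) + (-4 - w) = -4 + T)
(123 + F(-9, k(2)))² = (123 + (-4 - 9))² = (123 - 13)² = 110² = 12100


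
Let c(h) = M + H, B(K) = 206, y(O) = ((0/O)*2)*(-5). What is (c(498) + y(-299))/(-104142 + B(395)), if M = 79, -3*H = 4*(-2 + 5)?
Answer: -75/103936 ≈ -0.00072160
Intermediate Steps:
y(O) = 0 (y(O) = (0*2)*(-5) = 0*(-5) = 0)
H = -4 (H = -4*(-2 + 5)/3 = -4*3/3 = -⅓*12 = -4)
c(h) = 75 (c(h) = 79 - 4 = 75)
(c(498) + y(-299))/(-104142 + B(395)) = (75 + 0)/(-104142 + 206) = 75/(-103936) = 75*(-1/103936) = -75/103936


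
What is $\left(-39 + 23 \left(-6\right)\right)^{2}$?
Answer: $31329$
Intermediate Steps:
$\left(-39 + 23 \left(-6\right)\right)^{2} = \left(-39 - 138\right)^{2} = \left(-177\right)^{2} = 31329$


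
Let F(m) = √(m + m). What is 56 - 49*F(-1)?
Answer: 56 - 49*I*√2 ≈ 56.0 - 69.297*I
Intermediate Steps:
F(m) = √2*√m (F(m) = √(2*m) = √2*√m)
56 - 49*F(-1) = 56 - 49*√2*√(-1) = 56 - 49*√2*I = 56 - 49*I*√2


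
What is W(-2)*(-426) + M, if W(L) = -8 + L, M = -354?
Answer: 3906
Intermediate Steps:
W(-2)*(-426) + M = (-8 - 2)*(-426) - 354 = -10*(-426) - 354 = 4260 - 354 = 3906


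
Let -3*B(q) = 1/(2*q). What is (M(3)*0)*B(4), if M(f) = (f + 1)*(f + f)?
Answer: 0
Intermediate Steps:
M(f) = 2*f*(1 + f) (M(f) = (1 + f)*(2*f) = 2*f*(1 + f))
B(q) = -1/(6*q) (B(q) = -1/(2*q)/3 = -1/(6*q))
(M(3)*0)*B(4) = ((2*3*(1 + 3))*0)*(-⅙/4) = ((2*3*4)*0)*(-⅙*¼) = (24*0)*(-1/24) = 0*(-1/24) = 0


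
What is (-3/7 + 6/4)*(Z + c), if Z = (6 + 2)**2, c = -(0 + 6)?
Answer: 435/7 ≈ 62.143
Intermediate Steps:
c = -6 (c = -1*6 = -6)
Z = 64 (Z = 8**2 = 64)
(-3/7 + 6/4)*(Z + c) = (-3/7 + 6/4)*(64 - 6) = (-3*1/7 + 6*(1/4))*58 = (-3/7 + 3/2)*58 = (15/14)*58 = 435/7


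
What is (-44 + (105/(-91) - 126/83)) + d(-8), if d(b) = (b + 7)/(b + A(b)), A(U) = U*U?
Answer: -2821183/60424 ≈ -46.690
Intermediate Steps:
A(U) = U²
d(b) = (7 + b)/(b + b²) (d(b) = (b + 7)/(b + b²) = (7 + b)/(b + b²))
(-44 + (105/(-91) - 126/83)) + d(-8) = (-44 + (105/(-91) - 126/83)) + (7 - 8)/((-8)*(1 - 8)) = (-44 + (105*(-1/91) - 126*1/83)) - ⅛*(-1)/(-7) = (-44 + (-15/13 - 126/83)) - ⅛*(-⅐)*(-1) = (-44 - 2883/1079) - 1/56 = -50359/1079 - 1/56 = -2821183/60424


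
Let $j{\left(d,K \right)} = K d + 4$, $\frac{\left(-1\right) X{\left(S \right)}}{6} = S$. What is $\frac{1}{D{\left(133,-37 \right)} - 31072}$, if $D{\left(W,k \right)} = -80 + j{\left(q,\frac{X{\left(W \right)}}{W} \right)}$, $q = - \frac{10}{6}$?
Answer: $- \frac{1}{31138} \approx -3.2115 \cdot 10^{-5}$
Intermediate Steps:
$X{\left(S \right)} = - 6 S$
$q = - \frac{5}{3}$ ($q = \left(-10\right) \frac{1}{6} = - \frac{5}{3} \approx -1.6667$)
$j{\left(d,K \right)} = 4 + K d$
$D{\left(W,k \right)} = -66$ ($D{\left(W,k \right)} = -80 + \left(4 + \frac{\left(-6\right) W}{W} \left(- \frac{5}{3}\right)\right) = -80 + \left(4 - -10\right) = -80 + \left(4 + 10\right) = -80 + 14 = -66$)
$\frac{1}{D{\left(133,-37 \right)} - 31072} = \frac{1}{-66 - 31072} = \frac{1}{-31138} = - \frac{1}{31138}$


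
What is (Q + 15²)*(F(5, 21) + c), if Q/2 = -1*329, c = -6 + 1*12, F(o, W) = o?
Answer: -4763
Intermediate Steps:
c = 6 (c = -6 + 12 = 6)
Q = -658 (Q = 2*(-1*329) = 2*(-329) = -658)
(Q + 15²)*(F(5, 21) + c) = (-658 + 15²)*(5 + 6) = (-658 + 225)*11 = -433*11 = -4763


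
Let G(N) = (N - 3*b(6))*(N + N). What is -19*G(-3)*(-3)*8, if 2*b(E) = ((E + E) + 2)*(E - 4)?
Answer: 123120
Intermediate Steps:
b(E) = (-4 + E)*(2 + 2*E)/2 (b(E) = (((E + E) + 2)*(E - 4))/2 = ((2*E + 2)*(-4 + E))/2 = ((2 + 2*E)*(-4 + E))/2 = ((-4 + E)*(2 + 2*E))/2 = (-4 + E)*(2 + 2*E)/2)
G(N) = 2*N*(-42 + N) (G(N) = (N - 3*(-4 + 6² - 3*6))*(N + N) = (N - 3*(-4 + 36 - 18))*(2*N) = (N - 3*14)*(2*N) = (N - 42)*(2*N) = (-42 + N)*(2*N) = 2*N*(-42 + N))
-19*G(-3)*(-3)*8 = -19*(2*(-3)*(-42 - 3))*(-3)*8 = -19*(2*(-3)*(-45))*(-3)*8 = -19*270*(-3)*8 = -(-15390)*8 = -19*(-6480) = 123120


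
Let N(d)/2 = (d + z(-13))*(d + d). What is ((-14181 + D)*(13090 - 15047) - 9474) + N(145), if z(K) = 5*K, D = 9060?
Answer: 10058723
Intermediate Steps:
N(d) = 4*d*(-65 + d) (N(d) = 2*((d + 5*(-13))*(d + d)) = 2*((d - 65)*(2*d)) = 2*((-65 + d)*(2*d)) = 2*(2*d*(-65 + d)) = 4*d*(-65 + d))
((-14181 + D)*(13090 - 15047) - 9474) + N(145) = ((-14181 + 9060)*(13090 - 15047) - 9474) + 4*145*(-65 + 145) = (-5121*(-1957) - 9474) + 4*145*80 = (10021797 - 9474) + 46400 = 10012323 + 46400 = 10058723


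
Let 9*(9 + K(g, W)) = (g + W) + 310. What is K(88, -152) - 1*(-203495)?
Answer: 610540/3 ≈ 2.0351e+5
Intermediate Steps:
K(g, W) = 229/9 + W/9 + g/9 (K(g, W) = -9 + ((g + W) + 310)/9 = -9 + ((W + g) + 310)/9 = -9 + (310 + W + g)/9 = -9 + (310/9 + W/9 + g/9) = 229/9 + W/9 + g/9)
K(88, -152) - 1*(-203495) = (229/9 + (⅑)*(-152) + (⅑)*88) - 1*(-203495) = (229/9 - 152/9 + 88/9) + 203495 = 55/3 + 203495 = 610540/3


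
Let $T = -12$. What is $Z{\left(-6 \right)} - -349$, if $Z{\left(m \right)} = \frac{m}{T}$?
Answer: $\frac{699}{2} \approx 349.5$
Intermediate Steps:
$Z{\left(m \right)} = - \frac{m}{12}$ ($Z{\left(m \right)} = \frac{m}{-12} = m \left(- \frac{1}{12}\right) = - \frac{m}{12}$)
$Z{\left(-6 \right)} - -349 = \left(- \frac{1}{12}\right) \left(-6\right) - -349 = \frac{1}{2} + 349 = \frac{699}{2}$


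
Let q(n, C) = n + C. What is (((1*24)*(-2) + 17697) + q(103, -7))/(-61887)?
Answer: -845/2947 ≈ -0.28673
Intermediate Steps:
q(n, C) = C + n
(((1*24)*(-2) + 17697) + q(103, -7))/(-61887) = (((1*24)*(-2) + 17697) + (-7 + 103))/(-61887) = ((24*(-2) + 17697) + 96)*(-1/61887) = ((-48 + 17697) + 96)*(-1/61887) = (17649 + 96)*(-1/61887) = 17745*(-1/61887) = -845/2947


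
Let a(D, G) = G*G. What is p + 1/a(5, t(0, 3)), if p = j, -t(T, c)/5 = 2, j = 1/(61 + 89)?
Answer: 1/60 ≈ 0.016667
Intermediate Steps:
j = 1/150 ≈ 0.0066667
t(T, c) = -10 (t(T, c) = -5*2 = -10)
a(D, G) = G²
p = 1/150 ≈ 0.0066667
p + 1/a(5, t(0, 3)) = 1/150 + 1/((-10)²) = 1/150 + 1/100 = 1/60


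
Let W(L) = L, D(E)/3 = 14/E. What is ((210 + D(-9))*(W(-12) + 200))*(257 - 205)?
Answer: 6022016/3 ≈ 2.0073e+6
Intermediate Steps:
D(E) = 42/E (D(E) = 3*(14/E) = 42/E)
((210 + D(-9))*(W(-12) + 200))*(257 - 205) = ((210 + 42/(-9))*(-12 + 200))*(257 - 205) = ((210 + 42*(-⅑))*188)*52 = ((210 - 14/3)*188)*52 = ((616/3)*188)*52 = (115808/3)*52 = 6022016/3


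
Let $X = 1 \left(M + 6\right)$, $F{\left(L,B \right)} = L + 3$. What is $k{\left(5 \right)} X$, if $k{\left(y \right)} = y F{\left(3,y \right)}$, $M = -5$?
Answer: $30$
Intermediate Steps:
$F{\left(L,B \right)} = 3 + L$
$X = 1$ ($X = 1 \left(-5 + 6\right) = 1 \cdot 1 = 1$)
$k{\left(y \right)} = 6 y$ ($k{\left(y \right)} = y \left(3 + 3\right) = y 6 = 6 y$)
$k{\left(5 \right)} X = 6 \cdot 5 \cdot 1 = 30 \cdot 1 = 30$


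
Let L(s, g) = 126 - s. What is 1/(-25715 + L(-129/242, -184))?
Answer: -242/6192409 ≈ -3.9080e-5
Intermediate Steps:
1/(-25715 + L(-129/242, -184)) = 1/(-25715 + (126 - (-129)/242)) = 1/(-25715 + (126 - 1*(-129/242))) = 1/(-25715 + (126 + 129/242)) = 1/(-25715 + 30621/242) = 1/(-6192409/242) = -242/6192409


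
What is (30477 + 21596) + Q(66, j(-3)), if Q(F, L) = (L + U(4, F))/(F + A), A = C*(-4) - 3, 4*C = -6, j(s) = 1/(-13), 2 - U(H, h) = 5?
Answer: 46709441/897 ≈ 52073.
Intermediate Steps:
U(H, h) = -3 (U(H, h) = 2 - 1*5 = 2 - 5 = -3)
j(s) = -1/13 (j(s) = 1*(-1/13) = -1/13)
C = -3/2 (C = (¼)*(-6) = -3/2 ≈ -1.5000)
A = 3 (A = -3/2*(-4) - 3 = 6 - 3 = 3)
Q(F, L) = (-3 + L)/(3 + F) (Q(F, L) = (L - 3)/(F + 3) = (-3 + L)/(3 + F))
(30477 + 21596) + Q(66, j(-3)) = (30477 + 21596) + (-3 - 1/13)/(3 + 66) = 52073 - 40/13/69 = 52073 + (1/69)*(-40/13) = 52073 - 40/897 = 46709441/897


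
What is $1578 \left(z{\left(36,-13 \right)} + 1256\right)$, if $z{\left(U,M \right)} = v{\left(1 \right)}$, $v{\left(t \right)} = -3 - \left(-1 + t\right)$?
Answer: $1977234$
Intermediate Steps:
$v{\left(t \right)} = -2 - t$
$z{\left(U,M \right)} = -3$ ($z{\left(U,M \right)} = -2 - 1 = -3$)
$1578 \left(z{\left(36,-13 \right)} + 1256\right) = 1578 \left(-3 + 1256\right) = 1578 \cdot 1253 = 1977234$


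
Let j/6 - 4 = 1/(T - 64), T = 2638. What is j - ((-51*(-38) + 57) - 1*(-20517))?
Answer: -9647351/429 ≈ -22488.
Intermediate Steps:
j = 10297/429 (j = 24 + 6/(2638 - 64) = 24 + 6/2574 = 24 + 6*(1/2574) = 24 + 1/429 = 10297/429 ≈ 24.002)
j - ((-51*(-38) + 57) - 1*(-20517)) = 10297/429 - ((-51*(-38) + 57) - 1*(-20517)) = 10297/429 - ((1938 + 57) + 20517) = 10297/429 - (1995 + 20517) = 10297/429 - 1*22512 = 10297/429 - 22512 = -9647351/429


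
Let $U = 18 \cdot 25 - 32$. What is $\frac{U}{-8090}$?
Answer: $- \frac{209}{4045} \approx -0.051669$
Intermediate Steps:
$U = 418$ ($U = 450 - 32 = 418$)
$\frac{U}{-8090} = \frac{418}{-8090} = 418 \left(- \frac{1}{8090}\right) = - \frac{209}{4045}$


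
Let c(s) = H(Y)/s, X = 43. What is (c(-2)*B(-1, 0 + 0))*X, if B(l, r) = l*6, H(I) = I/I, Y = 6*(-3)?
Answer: 129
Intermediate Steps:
Y = -18
H(I) = 1
B(l, r) = 6*l
c(s) = 1/s
(c(-2)*B(-1, 0 + 0))*X = ((6*(-1))/(-2))*43 = -1/2*(-6)*43 = 3*43 = 129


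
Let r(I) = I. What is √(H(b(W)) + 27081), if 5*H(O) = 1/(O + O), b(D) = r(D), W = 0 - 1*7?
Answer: 137*√7070/70 ≈ 164.56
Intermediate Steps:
W = -7 (W = 0 - 7 = -7)
b(D) = D
H(O) = 1/(10*O) (H(O) = 1/(5*(O + O)) = 1/(5*((2*O))) = (1/(2*O))/5 = 1/(10*O))
√(H(b(W)) + 27081) = √((⅒)/(-7) + 27081) = √((⅒)*(-⅐) + 27081) = √(-1/70 + 27081) = √(1895669/70) = 137*√7070/70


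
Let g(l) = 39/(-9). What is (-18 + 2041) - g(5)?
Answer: 6082/3 ≈ 2027.3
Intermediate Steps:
g(l) = -13/3 (g(l) = 39*(-⅑) = -13/3)
(-18 + 2041) - g(5) = (-18 + 2041) - 1*(-13/3) = 2023 + 13/3 = 6082/3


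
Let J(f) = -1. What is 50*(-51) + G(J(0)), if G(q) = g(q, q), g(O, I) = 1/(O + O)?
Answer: -5101/2 ≈ -2550.5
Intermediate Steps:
g(O, I) = 1/(2*O)
G(q) = 1/(2*q)
50*(-51) + G(J(0)) = 50*(-51) + (1/2)/(-1) = -2550 + (1/2)*(-1) = -2550 - 1/2 = -5101/2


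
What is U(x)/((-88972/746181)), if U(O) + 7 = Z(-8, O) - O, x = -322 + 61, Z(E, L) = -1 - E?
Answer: -6715629/3068 ≈ -2188.9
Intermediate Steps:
x = -261
U(O) = -O (U(O) = -7 + ((-1 - 1*(-8)) - O) = -7 + ((-1 + 8) - O) = -7 + (7 - O) = -O)
U(x)/((-88972/746181)) = (-1*(-261))/((-88972/746181)) = 261/((-88972*1/746181)) = 261/(-88972/746181) = 261*(-746181/88972) = -6715629/3068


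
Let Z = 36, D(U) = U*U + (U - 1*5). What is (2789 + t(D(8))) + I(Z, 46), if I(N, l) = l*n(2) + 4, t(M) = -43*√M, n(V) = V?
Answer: 2885 - 43*√67 ≈ 2533.0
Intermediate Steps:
D(U) = -5 + U + U² (D(U) = U² + (U - 5) = U² + (-5 + U) = -5 + U + U²)
I(N, l) = 4 + 2*l (I(N, l) = l*2 + 4 = 2*l + 4 = 4 + 2*l)
(2789 + t(D(8))) + I(Z, 46) = (2789 - 43*√(-5 + 8 + 8²)) + (4 + 2*46) = (2789 - 43*√(-5 + 8 + 64)) + (4 + 92) = (2789 - 43*√67) + 96 = 2885 - 43*√67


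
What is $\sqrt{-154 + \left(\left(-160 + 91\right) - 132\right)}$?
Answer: $i \sqrt{355} \approx 18.841 i$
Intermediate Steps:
$\sqrt{-154 + \left(\left(-160 + 91\right) - 132\right)} = \sqrt{-154 - 201} = \sqrt{-355} = i \sqrt{355}$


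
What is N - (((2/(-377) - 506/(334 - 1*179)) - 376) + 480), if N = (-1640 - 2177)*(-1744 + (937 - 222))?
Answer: 229508854287/58435 ≈ 3.9276e+6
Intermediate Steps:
N = 3927693 (N = -3817*(-1744 + 715) = -3817*(-1029) = 3927693)
N - (((2/(-377) - 506/(334 - 1*179)) - 376) + 480) = 3927693 - (((2/(-377) - 506/(334 - 1*179)) - 376) + 480) = 3927693 - (((2*(-1/377) - 506/(334 - 179)) - 376) + 480) = 3927693 - (((-2/377 - 506/155) - 376) + 480) = 3927693 - ((-191072/58435 - 376) + 480) = 3927693 - (-22162632/58435 + 480) = 3927693 - 1*5886168/58435 = 3927693 - 5886168/58435 = 229508854287/58435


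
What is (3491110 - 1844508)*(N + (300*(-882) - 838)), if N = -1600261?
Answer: -3072063704798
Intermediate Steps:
(3491110 - 1844508)*(N + (300*(-882) - 838)) = (3491110 - 1844508)*(-1600261 + (300*(-882) - 838)) = 1646602*(-1600261 + (-264600 - 838)) = 1646602*(-1600261 - 265438) = 1646602*(-1865699) = -3072063704798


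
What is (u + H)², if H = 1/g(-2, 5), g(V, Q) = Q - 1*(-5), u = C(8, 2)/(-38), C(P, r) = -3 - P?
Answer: 1369/9025 ≈ 0.15169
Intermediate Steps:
C(P, r) = -3 - P
u = 11/38 (u = (-3 - 1*8)/(-38) = (-3 - 8)*(-1/38) = -11*(-1/38) = 11/38 ≈ 0.28947)
g(V, Q) = 5 + Q (g(V, Q) = Q + 5 = 5 + Q)
H = ⅒ (H = 1/(5 + 5) = 1/10 = ⅒ ≈ 0.10000)
(u + H)² = (11/38 + ⅒)² = (37/95)² = 1369/9025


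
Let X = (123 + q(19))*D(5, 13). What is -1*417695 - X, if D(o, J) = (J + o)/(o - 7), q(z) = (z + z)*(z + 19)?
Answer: -403592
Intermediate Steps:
q(z) = 2*z*(19 + z) (q(z) = (2*z)*(19 + z) = 2*z*(19 + z))
D(o, J) = (J + o)/(-7 + o)
X = -14103 (X = (123 + 2*19*(19 + 19))*((13 + 5)/(-7 + 5)) = (123 + 2*19*38)*(18/(-2)) = (123 + 1444)*(-½*18) = 1567*(-9) = -14103)
-1*417695 - X = -1*417695 - 1*(-14103) = -417695 + 14103 = -403592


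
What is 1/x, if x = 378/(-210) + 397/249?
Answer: -1245/256 ≈ -4.8633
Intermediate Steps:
x = -256/1245 (x = 378*(-1/210) + 397*(1/249) = -9/5 + 397/249 = -256/1245 ≈ -0.20562)
1/x = 1/(-256/1245) = -1245/256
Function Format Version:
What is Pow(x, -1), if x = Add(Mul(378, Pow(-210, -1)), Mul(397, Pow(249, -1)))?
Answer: Rational(-1245, 256) ≈ -4.8633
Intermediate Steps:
x = Rational(-256, 1245) (x = Add(Mul(378, Rational(-1, 210)), Mul(397, Rational(1, 249))) = Add(Rational(-9, 5), Rational(397, 249)) = Rational(-256, 1245) ≈ -0.20562)
Pow(x, -1) = Pow(Rational(-256, 1245), -1) = Rational(-1245, 256)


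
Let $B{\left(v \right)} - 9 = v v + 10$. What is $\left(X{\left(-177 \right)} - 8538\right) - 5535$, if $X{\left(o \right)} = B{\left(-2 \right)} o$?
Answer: $-18144$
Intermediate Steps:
$B{\left(v \right)} = 19 + v^{2}$ ($B{\left(v \right)} = 9 + \left(v v + 10\right) = 9 + \left(v^{2} + 10\right) = 9 + \left(10 + v^{2}\right) = 19 + v^{2}$)
$X{\left(o \right)} = 23 o$ ($X{\left(o \right)} = \left(19 + \left(-2\right)^{2}\right) o = \left(19 + 4\right) o = 23 o$)
$\left(X{\left(-177 \right)} - 8538\right) - 5535 = \left(23 \left(-177\right) - 8538\right) - 5535 = \left(-4071 - 8538\right) - 5535 = -12609 - 5535 = -18144$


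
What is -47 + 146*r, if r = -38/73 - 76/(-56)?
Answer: 526/7 ≈ 75.143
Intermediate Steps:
r = 855/1022 (r = -38*1/73 - 76*(-1/56) = -38/73 + 19/14 = 855/1022 ≈ 0.83659)
-47 + 146*r = -47 + 146*(855/1022) = -47 + 855/7 = 526/7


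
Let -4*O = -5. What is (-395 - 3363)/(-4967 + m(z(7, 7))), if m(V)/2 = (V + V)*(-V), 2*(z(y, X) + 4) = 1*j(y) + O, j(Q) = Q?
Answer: 60128/79473 ≈ 0.75658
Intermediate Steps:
O = 5/4 (O = -¼*(-5) = 5/4 ≈ 1.2500)
z(y, X) = -27/8 + y/2 (z(y, X) = -4 + (1*y + 5/4)/2 = -4 + (y + 5/4)/2 = -4 + (5/4 + y)/2 = -4 + (5/8 + y/2) = -27/8 + y/2)
m(V) = -4*V² (m(V) = 2*((V + V)*(-V)) = 2*((2*V)*(-V)) = 2*(-2*V²) = -4*V²)
(-395 - 3363)/(-4967 + m(z(7, 7))) = (-395 - 3363)/(-4967 - 4*(-27/8 + (½)*7)²) = -3758/(-4967 - 4*(-27/8 + 7/2)²) = -3758/(-4967 - 4*(⅛)²) = -3758/(-4967 - 4*1/64) = -3758/(-4967 - 1/16) = -3758/(-79473/16) = -3758*(-16/79473) = 60128/79473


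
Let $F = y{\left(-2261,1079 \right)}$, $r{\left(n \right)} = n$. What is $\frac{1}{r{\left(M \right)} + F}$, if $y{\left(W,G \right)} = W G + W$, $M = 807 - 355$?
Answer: $- \frac{1}{2441428} \approx -4.096 \cdot 10^{-7}$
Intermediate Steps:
$M = 452$
$y{\left(W,G \right)} = W + G W$ ($y{\left(W,G \right)} = G W + W = W + G W$)
$F = -2441880$ ($F = - 2261 \left(1 + 1079\right) = \left(-2261\right) 1080 = -2441880$)
$\frac{1}{r{\left(M \right)} + F} = \frac{1}{452 - 2441880} = \frac{1}{-2441428} = - \frac{1}{2441428}$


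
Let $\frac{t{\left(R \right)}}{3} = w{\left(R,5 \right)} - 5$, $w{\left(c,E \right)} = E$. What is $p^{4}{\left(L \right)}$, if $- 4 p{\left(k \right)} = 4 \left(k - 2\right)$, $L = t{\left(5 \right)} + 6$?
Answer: $256$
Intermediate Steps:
$t{\left(R \right)} = 0$ ($t{\left(R \right)} = 3 \left(5 - 5\right) = 3 \cdot 0 = 0$)
$L = 6$ ($L = 0 + 6 = 6$)
$p{\left(k \right)} = 2 - k$ ($p{\left(k \right)} = - \frac{4 \left(k - 2\right)}{4} = - \frac{4 \left(-2 + k\right)}{4} = - \frac{-8 + 4 k}{4} = 2 - k$)
$p^{4}{\left(L \right)} = \left(2 - 6\right)^{4} = \left(-4\right)^{4} = 256$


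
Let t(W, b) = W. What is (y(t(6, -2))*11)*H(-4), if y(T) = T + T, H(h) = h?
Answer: -528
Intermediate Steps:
y(T) = 2*T
(y(t(6, -2))*11)*H(-4) = ((2*6)*11)*(-4) = (12*11)*(-4) = 132*(-4) = -528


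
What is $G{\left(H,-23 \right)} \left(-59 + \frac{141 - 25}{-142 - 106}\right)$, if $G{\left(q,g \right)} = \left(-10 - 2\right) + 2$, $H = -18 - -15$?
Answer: $\frac{18435}{31} \approx 594.68$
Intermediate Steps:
$H = -3$ ($H = -18 + 15 = -3$)
$G{\left(q,g \right)} = -10$ ($G{\left(q,g \right)} = -12 + 2 = -10$)
$G{\left(H,-23 \right)} \left(-59 + \frac{141 - 25}{-142 - 106}\right) = - 10 \left(-59 + \frac{141 - 25}{-142 - 106}\right) = - 10 \left(-59 + \frac{116}{-248}\right) = - 10 \left(-59 + 116 \left(- \frac{1}{248}\right)\right) = - 10 \left(-59 - \frac{29}{62}\right) = \left(-10\right) \left(- \frac{3687}{62}\right) = \frac{18435}{31}$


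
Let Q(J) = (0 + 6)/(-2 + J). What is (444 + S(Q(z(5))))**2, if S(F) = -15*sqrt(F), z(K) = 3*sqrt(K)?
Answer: (444 - 15*sqrt(6)*sqrt(-1/(2 - 3*sqrt(5))))**2 ≈ 1.8239e+5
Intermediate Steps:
Q(J) = 6/(-2 + J)
S(F) = -15*sqrt(F)
(444 + S(Q(z(5))))**2 = (444 - 15*sqrt(6)/sqrt(-2 + 3*sqrt(5)))**2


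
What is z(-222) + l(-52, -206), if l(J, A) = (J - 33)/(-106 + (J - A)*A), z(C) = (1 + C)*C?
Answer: 312328709/6366 ≈ 49062.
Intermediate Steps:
z(C) = C*(1 + C)
l(J, A) = (-33 + J)/(-106 + A*(J - A))
z(-222) + l(-52, -206) = -222*(1 - 222) + (33 - 1*(-52))/(106 + (-206)**2 - 1*(-206)*(-52)) = -222*(-221) + (33 + 52)/(106 + 42436 - 10712) = 49062 + 85/31830 = 49062 + (1/31830)*85 = 49062 + 17/6366 = 312328709/6366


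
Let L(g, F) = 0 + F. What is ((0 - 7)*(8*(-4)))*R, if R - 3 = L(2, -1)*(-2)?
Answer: 1120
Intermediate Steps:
L(g, F) = F
R = 5 (R = 3 - 1*(-2) = 3 + 2 = 5)
((0 - 7)*(8*(-4)))*R = ((0 - 7)*(8*(-4)))*5 = -7*(-32)*5 = 224*5 = 1120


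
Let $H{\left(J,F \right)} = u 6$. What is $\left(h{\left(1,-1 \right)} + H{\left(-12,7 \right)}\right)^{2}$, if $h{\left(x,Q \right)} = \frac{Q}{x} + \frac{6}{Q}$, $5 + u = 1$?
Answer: $961$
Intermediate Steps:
$u = -4$ ($u = -5 + 1 = -4$)
$H{\left(J,F \right)} = -24$ ($H{\left(J,F \right)} = \left(-4\right) 6 = -24$)
$h{\left(x,Q \right)} = \frac{6}{Q} + \frac{Q}{x}$
$\left(h{\left(1,-1 \right)} + H{\left(-12,7 \right)}\right)^{2} = \left(\left(\frac{6}{-1} - 1^{-1}\right) - 24\right)^{2} = \left(\left(6 \left(-1\right) - 1\right) - 24\right)^{2} = \left(\left(-6 - 1\right) - 24\right)^{2} = \left(-7 - 24\right)^{2} = \left(-31\right)^{2} = 961$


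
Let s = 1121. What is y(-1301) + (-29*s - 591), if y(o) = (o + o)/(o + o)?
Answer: -33099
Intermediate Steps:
y(o) = 1 (y(o) = (2*o)/((2*o)) = (2*o)*(1/(2*o)) = 1)
y(-1301) + (-29*s - 591) = 1 + (-29*1121 - 591) = 1 + (-32509 - 591) = 1 - 33100 = -33099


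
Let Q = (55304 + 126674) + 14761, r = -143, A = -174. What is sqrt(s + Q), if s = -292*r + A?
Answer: sqrt(238321) ≈ 488.18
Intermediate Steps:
Q = 196739 (Q = 181978 + 14761 = 196739)
s = 41582 (s = -292*(-143) - 174 = 41756 - 174 = 41582)
sqrt(s + Q) = sqrt(41582 + 196739) = sqrt(238321)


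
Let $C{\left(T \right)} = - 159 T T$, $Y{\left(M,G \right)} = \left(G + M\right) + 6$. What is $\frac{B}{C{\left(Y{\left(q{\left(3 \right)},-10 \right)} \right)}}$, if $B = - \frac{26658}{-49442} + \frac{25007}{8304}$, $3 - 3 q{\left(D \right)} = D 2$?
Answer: $- \frac{728882063}{816000656400} \approx -0.00089324$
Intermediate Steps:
$q{\left(D \right)} = 1 - \frac{2 D}{3}$ ($q{\left(D \right)} = 1 - \frac{D 2}{3} = 1 - \frac{2 D}{3}$)
$Y{\left(M,G \right)} = 6 + G + M$
$B = \frac{728882063}{205283184}$ ($B = \left(-26658\right) \left(- \frac{1}{49442}\right) + 25007 \cdot \frac{1}{8304} = \frac{13329}{24721} + \frac{25007}{8304} = \frac{728882063}{205283184} \approx 3.5506$)
$C{\left(T \right)} = - 159 T^{2}$
$\frac{B}{C{\left(Y{\left(q{\left(3 \right)},-10 \right)} \right)}} = \frac{728882063}{205283184 \left(- 159 \left(6 - 10 + \left(1 - 2\right)\right)^{2}\right)} = \frac{728882063}{205283184 \left(- 159 \left(6 - 10 - 1\right)^{2}\right)} = \frac{728882063}{205283184 \left(- 159 \left(-5\right)^{2}\right)} = \frac{728882063}{205283184 \left(\left(-159\right) 25\right)} = \frac{728882063}{205283184 \left(-3975\right)} = \frac{728882063}{205283184} \left(- \frac{1}{3975}\right) = - \frac{728882063}{816000656400}$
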